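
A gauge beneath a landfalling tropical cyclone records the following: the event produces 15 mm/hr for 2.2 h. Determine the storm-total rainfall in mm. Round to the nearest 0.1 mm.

total ≈ 33.0 mm

Total = Σ Rᵢ Δtᵢ = 15 × 2.2
      = 33 = 33.0 mm.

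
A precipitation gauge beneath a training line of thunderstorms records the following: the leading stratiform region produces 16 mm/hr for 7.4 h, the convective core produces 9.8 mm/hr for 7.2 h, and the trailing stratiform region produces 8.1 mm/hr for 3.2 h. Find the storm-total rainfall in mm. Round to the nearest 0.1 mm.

total ≈ 214.9 mm

Total = Σ Rᵢ Δtᵢ = 16 × 7.4 + 9.8 × 7.2 + 8.1 × 3.2
      = 118.4 + 70.56 + 25.92 = 214.9 mm.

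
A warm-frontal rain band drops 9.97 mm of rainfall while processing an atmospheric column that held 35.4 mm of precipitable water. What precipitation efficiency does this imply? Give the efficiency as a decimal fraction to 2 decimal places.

ε = rainfall / PW = 9.97 / 35.4 = 0.28.

ε ≈ 0.28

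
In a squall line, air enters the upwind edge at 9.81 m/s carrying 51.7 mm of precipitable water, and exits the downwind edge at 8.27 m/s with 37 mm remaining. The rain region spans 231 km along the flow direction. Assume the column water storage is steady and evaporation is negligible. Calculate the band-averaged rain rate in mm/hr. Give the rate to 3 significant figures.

R ≈ 3.14 mm/hr

Column moisture flux per unit crosswind length is F = V × PW.
Inflow: F_in = 9.81 × 51.7 = 507.177 mm·m/s
Outflow: F_out = 8.27 × 37 = 305.99 mm·m/s
Steady-state rate R = (F_in − F_out)/L = (507.177 − 305.99) / 231000 m = 8.709e-04 mm/s.
R = 8.709e-04 × 3600 = 3.14 mm/hr.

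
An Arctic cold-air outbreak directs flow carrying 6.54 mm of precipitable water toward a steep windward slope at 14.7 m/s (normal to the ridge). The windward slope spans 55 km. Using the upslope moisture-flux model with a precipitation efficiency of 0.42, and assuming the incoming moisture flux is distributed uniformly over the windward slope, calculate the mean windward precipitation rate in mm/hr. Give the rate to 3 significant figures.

R ≈ 2.64 mm/hr

Incoming column moisture flux per unit ridge length: F = V × PW = 14.7 × 6.54 = 96.138 mm·m/s.
Spread over the 55 km slope with efficiency ε = 0.42: R = ε·F/W = 0.42 × 96.138 / 55000 m = 7.341e-04 mm/s.
R = 7.341e-04 × 3600 = 2.64 mm/hr.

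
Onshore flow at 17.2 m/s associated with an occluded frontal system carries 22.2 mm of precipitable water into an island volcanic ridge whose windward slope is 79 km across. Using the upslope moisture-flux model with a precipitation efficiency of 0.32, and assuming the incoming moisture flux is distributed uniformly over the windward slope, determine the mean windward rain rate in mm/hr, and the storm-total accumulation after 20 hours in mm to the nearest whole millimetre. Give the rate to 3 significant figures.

Incoming column moisture flux per unit ridge length: F = V × PW = 17.2 × 22.2 = 381.84 mm·m/s.
Spread over the 79 km slope with efficiency ε = 0.32: R = ε·F/W = 0.32 × 381.84 / 79000 m = 1.547e-03 mm/s.
R = 1.547e-03 × 3600 = 5.57 mm/hr.
Over 20 h: total = 5.57 × 20 = 111.4 ≈ 111 mm.

R ≈ 5.57 mm/hr; total ≈ 111 mm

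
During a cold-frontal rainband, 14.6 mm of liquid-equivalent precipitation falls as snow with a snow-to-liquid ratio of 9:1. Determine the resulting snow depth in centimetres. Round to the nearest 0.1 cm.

snow depth ≈ 13.1 cm

Snow depth = liquid × ratio = 14.6 mm × 9 = 131.4 mm = 13.1 cm.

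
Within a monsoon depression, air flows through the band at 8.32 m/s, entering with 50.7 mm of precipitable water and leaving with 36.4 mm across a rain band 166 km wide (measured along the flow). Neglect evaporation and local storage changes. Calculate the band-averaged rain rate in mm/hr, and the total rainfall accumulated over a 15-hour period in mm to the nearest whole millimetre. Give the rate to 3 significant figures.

R ≈ 2.58 mm/hr; total ≈ 39 mm

Column moisture flux per unit crosswind length is F = V × PW.
Inflow: F_in = 8.32 × 50.7 = 421.824 mm·m/s
Outflow: F_out = 8.32 × 36.4 = 302.848 mm·m/s
Steady-state rate R = (F_in − F_out)/L = (421.824 − 302.848) / 166000 m = 7.167e-04 mm/s.
R = 7.167e-04 × 3600 = 2.58 mm/hr.
Over 15 h: total = 2.58 × 15 = 38.7 ≈ 39 mm.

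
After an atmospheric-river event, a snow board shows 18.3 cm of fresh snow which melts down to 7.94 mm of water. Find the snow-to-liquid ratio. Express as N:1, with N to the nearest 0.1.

ratio ≈ 23.0

Ratio = snow depth / SWE = 183 mm / 7.94 mm = 23.0, i.e. 23.0:1.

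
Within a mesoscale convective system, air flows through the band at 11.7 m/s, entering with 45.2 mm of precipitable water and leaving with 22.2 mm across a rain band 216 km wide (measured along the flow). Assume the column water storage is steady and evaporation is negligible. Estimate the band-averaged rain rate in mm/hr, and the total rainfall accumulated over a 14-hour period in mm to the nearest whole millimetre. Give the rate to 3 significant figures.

R ≈ 4.49 mm/hr; total ≈ 63 mm

Column moisture flux per unit crosswind length is F = V × PW.
Inflow: F_in = 11.7 × 45.2 = 528.84 mm·m/s
Outflow: F_out = 11.7 × 22.2 = 259.74 mm·m/s
Steady-state rate R = (F_in − F_out)/L = (528.84 − 259.74) / 216000 m = 1.246e-03 mm/s.
R = 1.246e-03 × 3600 = 4.49 mm/hr.
Over 14 h: total = 4.49 × 14 = 62.86 ≈ 63 mm.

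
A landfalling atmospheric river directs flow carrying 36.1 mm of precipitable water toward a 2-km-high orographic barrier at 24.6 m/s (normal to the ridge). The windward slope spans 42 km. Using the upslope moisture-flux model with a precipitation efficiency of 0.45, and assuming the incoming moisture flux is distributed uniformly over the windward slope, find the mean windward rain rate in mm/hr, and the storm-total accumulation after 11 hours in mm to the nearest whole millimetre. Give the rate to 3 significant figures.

R ≈ 34.3 mm/hr; total ≈ 377 mm

Incoming column moisture flux per unit ridge length: F = V × PW = 24.6 × 36.1 = 888.06 mm·m/s.
Spread over the 42 km slope with efficiency ε = 0.45: R = ε·F/W = 0.45 × 888.06 / 42000 m = 9.515e-03 mm/s.
R = 9.515e-03 × 3600 = 34.3 mm/hr.
Over 11 h: total = 34.3 × 11 = 377.3 ≈ 377 mm.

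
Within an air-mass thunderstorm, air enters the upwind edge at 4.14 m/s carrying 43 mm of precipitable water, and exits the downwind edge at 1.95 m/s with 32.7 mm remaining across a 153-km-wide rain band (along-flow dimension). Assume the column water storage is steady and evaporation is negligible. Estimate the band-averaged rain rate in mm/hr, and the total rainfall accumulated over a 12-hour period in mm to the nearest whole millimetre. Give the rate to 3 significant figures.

R ≈ 2.69 mm/hr; total ≈ 32 mm

Column moisture flux per unit crosswind length is F = V × PW.
Inflow: F_in = 4.14 × 43 = 178.02 mm·m/s
Outflow: F_out = 1.95 × 32.7 = 63.765 mm·m/s
Steady-state rate R = (F_in − F_out)/L = (178.02 − 63.765) / 153000 m = 7.468e-04 mm/s.
R = 7.468e-04 × 3600 = 2.69 mm/hr.
Over 12 h: total = 2.69 × 12 = 32.28 ≈ 32 mm.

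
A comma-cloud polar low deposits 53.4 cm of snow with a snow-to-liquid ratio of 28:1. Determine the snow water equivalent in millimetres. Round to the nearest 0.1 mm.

SWE ≈ 19.1 mm

SWE = snow depth / ratio = 53.4 cm / 28 = 1.907 cm = 19.1 mm.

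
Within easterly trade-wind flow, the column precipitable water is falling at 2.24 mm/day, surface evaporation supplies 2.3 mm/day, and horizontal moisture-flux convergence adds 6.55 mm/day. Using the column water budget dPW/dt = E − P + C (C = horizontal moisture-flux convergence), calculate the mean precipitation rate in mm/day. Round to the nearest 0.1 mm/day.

dPW/dt = -2.24 mm/day.
P = E + C − dPW/dt = 2.3 + (6.55) − (-2.24) = 11.1 mm/day.

P ≈ 11.1 mm/day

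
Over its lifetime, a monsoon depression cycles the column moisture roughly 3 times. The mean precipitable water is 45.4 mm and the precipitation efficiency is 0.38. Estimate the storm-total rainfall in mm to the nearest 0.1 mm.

rainfall ≈ 51.8 mm

Each cycle deposits ε × PW = 0.38 × 45.4 = 17.252 mm.
Over 3 cycles: 3 × 17.252 = 51.8 mm.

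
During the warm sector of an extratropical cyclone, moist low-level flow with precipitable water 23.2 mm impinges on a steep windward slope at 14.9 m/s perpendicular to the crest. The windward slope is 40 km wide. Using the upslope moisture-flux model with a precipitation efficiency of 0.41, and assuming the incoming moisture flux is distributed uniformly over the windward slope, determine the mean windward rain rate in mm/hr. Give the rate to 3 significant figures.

R ≈ 12.8 mm/hr

Incoming column moisture flux per unit ridge length: F = V × PW = 14.9 × 23.2 = 345.68 mm·m/s.
Spread over the 40 km slope with efficiency ε = 0.41: R = ε·F/W = 0.41 × 345.68 / 40000 m = 3.543e-03 mm/s.
R = 3.543e-03 × 3600 = 12.8 mm/hr.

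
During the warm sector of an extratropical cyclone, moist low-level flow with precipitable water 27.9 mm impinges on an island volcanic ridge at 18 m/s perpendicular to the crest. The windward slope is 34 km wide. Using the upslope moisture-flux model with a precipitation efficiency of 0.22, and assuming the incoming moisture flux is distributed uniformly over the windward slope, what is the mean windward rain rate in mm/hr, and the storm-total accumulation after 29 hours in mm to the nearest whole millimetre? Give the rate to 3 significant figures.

R ≈ 11.7 mm/hr; total ≈ 339 mm

Incoming column moisture flux per unit ridge length: F = V × PW = 18 × 27.9 = 502.2 mm·m/s.
Spread over the 34 km slope with efficiency ε = 0.22: R = ε·F/W = 0.22 × 502.2 / 34000 m = 3.250e-03 mm/s.
R = 3.250e-03 × 3600 = 11.7 mm/hr.
Over 29 h: total = 11.7 × 29 = 339.3 ≈ 339 mm.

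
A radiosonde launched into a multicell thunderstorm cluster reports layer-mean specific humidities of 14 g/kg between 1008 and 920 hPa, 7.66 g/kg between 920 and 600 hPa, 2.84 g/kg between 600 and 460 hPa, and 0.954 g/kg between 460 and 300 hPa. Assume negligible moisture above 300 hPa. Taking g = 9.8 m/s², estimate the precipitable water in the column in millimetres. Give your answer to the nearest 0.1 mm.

Precipitable water is the column-integrated vapour mass per unit area: PW = (1/g) Σ q̄ Δp, with q in kg/kg and Δp in Pa (1 kg/m² of water = 1 mm).
Layer 1008–920 hPa: Δp = 88 hPa = 8800 Pa, q̄ = 0.014 kg/kg → 0.014 × 8800 / 9.8 = 12.57 mm
Layer 920–600 hPa: Δp = 320 hPa = 32000 Pa, q̄ = 0.00766 kg/kg → 0.00766 × 32000 / 9.8 = 25.01 mm
Layer 600–460 hPa: Δp = 140 hPa = 14000 Pa, q̄ = 0.00284 kg/kg → 0.00284 × 14000 / 9.8 = 4.06 mm
Layer 460–300 hPa: Δp = 160 hPa = 16000 Pa, q̄ = 0.000954 kg/kg → 0.000954 × 16000 / 9.8 = 1.56 mm
PW = 12.57 + 25.01 + 4.06 + 1.56 = 43.20 ≈ 43.2 mm.

PW ≈ 43.2 mm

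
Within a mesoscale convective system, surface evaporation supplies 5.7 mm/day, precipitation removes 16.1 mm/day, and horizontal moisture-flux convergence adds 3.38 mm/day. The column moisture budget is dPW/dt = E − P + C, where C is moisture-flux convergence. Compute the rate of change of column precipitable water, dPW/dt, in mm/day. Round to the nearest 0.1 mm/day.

dPW/dt = E − P + C = 5.7 − 16.1 + (3.38) = -7.0 mm/day.

dPW/dt ≈ -7.0 mm/day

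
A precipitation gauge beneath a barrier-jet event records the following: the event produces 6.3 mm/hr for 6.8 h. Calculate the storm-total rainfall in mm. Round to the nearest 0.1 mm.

total ≈ 42.8 mm

Total = Σ Rᵢ Δtᵢ = 6.3 × 6.8
      = 42.84 = 42.8 mm.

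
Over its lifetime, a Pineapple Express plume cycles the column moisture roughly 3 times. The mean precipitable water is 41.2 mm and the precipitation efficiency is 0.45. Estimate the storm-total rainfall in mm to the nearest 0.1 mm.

Each cycle deposits ε × PW = 0.45 × 41.2 = 18.54 mm.
Over 3 cycles: 3 × 18.54 = 55.6 mm.

rainfall ≈ 55.6 mm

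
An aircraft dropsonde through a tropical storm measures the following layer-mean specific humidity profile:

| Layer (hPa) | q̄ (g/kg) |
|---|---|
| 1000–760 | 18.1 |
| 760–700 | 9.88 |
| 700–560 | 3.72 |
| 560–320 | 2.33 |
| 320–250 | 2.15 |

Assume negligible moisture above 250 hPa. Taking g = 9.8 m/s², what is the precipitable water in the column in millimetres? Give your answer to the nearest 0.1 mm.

Precipitable water is the column-integrated vapour mass per unit area: PW = (1/g) Σ q̄ Δp, with q in kg/kg and Δp in Pa (1 kg/m² of water = 1 mm).
Layer 1000–760 hPa: Δp = 240 hPa = 24000 Pa, q̄ = 0.0181 kg/kg → 0.0181 × 24000 / 9.8 = 44.33 mm
Layer 760–700 hPa: Δp = 60 hPa = 6000 Pa, q̄ = 0.00988 kg/kg → 0.00988 × 6000 / 9.8 = 6.05 mm
Layer 700–560 hPa: Δp = 140 hPa = 14000 Pa, q̄ = 0.00372 kg/kg → 0.00372 × 14000 / 9.8 = 5.31 mm
Layer 560–320 hPa: Δp = 240 hPa = 24000 Pa, q̄ = 0.00233 kg/kg → 0.00233 × 24000 / 9.8 = 5.71 mm
Layer 320–250 hPa: Δp = 70 hPa = 7000 Pa, q̄ = 0.00215 kg/kg → 0.00215 × 7000 / 9.8 = 1.54 mm
PW = 44.33 + 6.05 + 5.31 + 5.71 + 1.54 = 62.94 ≈ 62.9 mm.

PW ≈ 62.9 mm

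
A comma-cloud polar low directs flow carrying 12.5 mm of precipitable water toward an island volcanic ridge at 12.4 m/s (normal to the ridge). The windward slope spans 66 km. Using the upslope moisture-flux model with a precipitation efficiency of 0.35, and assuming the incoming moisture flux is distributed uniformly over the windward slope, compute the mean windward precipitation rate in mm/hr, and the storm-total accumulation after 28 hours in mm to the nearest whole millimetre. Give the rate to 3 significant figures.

Incoming column moisture flux per unit ridge length: F = V × PW = 12.4 × 12.5 = 155 mm·m/s.
Spread over the 66 km slope with efficiency ε = 0.35: R = ε·F/W = 0.35 × 155 / 66000 m = 8.220e-04 mm/s.
R = 8.220e-04 × 3600 = 2.96 mm/hr.
Over 28 h: total = 2.96 × 28 = 82.88 ≈ 83 mm.

R ≈ 2.96 mm/hr; total ≈ 83 mm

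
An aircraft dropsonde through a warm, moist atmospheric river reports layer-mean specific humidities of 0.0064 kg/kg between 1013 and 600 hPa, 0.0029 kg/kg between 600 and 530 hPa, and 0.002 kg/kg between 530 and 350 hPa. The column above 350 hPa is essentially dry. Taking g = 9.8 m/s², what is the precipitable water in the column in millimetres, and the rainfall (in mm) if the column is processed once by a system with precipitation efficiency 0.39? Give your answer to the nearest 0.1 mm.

Precipitable water is the column-integrated vapour mass per unit area: PW = (1/g) Σ q̄ Δp, with q in kg/kg and Δp in Pa (1 kg/m² of water = 1 mm).
Layer 1013–600 hPa: Δp = 413 hPa = 41300 Pa, q̄ = 0.0064 kg/kg → 0.0064 × 41300 / 9.8 = 26.97 mm
Layer 600–530 hPa: Δp = 70 hPa = 7000 Pa, q̄ = 0.0029 kg/kg → 0.0029 × 7000 / 9.8 = 2.07 mm
Layer 530–350 hPa: Δp = 180 hPa = 18000 Pa, q̄ = 0.002 kg/kg → 0.002 × 18000 / 9.8 = 3.67 mm
PW = 26.97 + 2.07 + 3.67 = 32.71 ≈ 32.7 mm.
Rainfall = ε × PW = 0.39 × 32.7 = 12.8 mm.

PW ≈ 32.7 mm; rainfall ≈ 12.8 mm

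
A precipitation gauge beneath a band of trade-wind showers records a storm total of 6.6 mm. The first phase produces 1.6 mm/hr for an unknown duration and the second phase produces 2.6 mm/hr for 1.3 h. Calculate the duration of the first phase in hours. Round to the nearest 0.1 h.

Known phases: 2.6 × 1.3 = 3.38 mm.
Remaining depth = 6.6 − 3.38 = 3.22 mm.
Duration = 3.22 / 1.6 = 2.0 h.

duration ≈ 2.0 h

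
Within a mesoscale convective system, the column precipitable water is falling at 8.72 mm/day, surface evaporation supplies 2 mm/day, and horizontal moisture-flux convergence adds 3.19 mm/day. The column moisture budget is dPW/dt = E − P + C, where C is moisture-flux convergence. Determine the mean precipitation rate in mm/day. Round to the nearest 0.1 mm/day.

P ≈ 13.9 mm/day

dPW/dt = -8.72 mm/day.
P = E + C − dPW/dt = 2 + (3.19) − (-8.72) = 13.9 mm/day.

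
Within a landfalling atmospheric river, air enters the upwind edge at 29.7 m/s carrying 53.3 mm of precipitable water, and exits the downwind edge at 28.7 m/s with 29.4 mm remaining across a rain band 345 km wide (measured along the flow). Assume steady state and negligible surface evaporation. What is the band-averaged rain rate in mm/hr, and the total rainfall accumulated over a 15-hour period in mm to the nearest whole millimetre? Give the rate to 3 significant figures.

R ≈ 7.71 mm/hr; total ≈ 116 mm

Column moisture flux per unit crosswind length is F = V × PW.
Inflow: F_in = 29.7 × 53.3 = 1583.01 mm·m/s
Outflow: F_out = 28.7 × 29.4 = 843.78 mm·m/s
Steady-state rate R = (F_in − F_out)/L = (1583.01 − 843.78) / 345000 m = 2.143e-03 mm/s.
R = 2.143e-03 × 3600 = 7.71 mm/hr.
Over 15 h: total = 7.71 × 15 = 115.65 ≈ 116 mm.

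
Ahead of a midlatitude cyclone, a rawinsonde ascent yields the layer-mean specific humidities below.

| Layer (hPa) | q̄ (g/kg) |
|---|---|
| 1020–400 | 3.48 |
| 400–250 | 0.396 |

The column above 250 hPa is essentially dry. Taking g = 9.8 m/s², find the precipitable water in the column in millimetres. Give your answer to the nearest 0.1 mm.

Precipitable water is the column-integrated vapour mass per unit area: PW = (1/g) Σ q̄ Δp, with q in kg/kg and Δp in Pa (1 kg/m² of water = 1 mm).
Layer 1020–400 hPa: Δp = 620 hPa = 62000 Pa, q̄ = 0.00348 kg/kg → 0.00348 × 62000 / 9.8 = 22.02 mm
Layer 400–250 hPa: Δp = 150 hPa = 15000 Pa, q̄ = 0.000396 kg/kg → 0.000396 × 15000 / 9.8 = 0.61 mm
PW = 22.02 + 0.61 = 22.63 ≈ 22.6 mm.

PW ≈ 22.6 mm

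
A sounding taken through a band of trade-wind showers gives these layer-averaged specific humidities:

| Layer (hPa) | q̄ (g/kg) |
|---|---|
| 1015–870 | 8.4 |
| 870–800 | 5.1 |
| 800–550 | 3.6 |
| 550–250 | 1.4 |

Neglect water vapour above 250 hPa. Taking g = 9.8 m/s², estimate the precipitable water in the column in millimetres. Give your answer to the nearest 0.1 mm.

PW ≈ 29.5 mm

Precipitable water is the column-integrated vapour mass per unit area: PW = (1/g) Σ q̄ Δp, with q in kg/kg and Δp in Pa (1 kg/m² of water = 1 mm).
Layer 1015–870 hPa: Δp = 145 hPa = 14500 Pa, q̄ = 0.0084 kg/kg → 0.0084 × 14500 / 9.8 = 12.43 mm
Layer 870–800 hPa: Δp = 70 hPa = 7000 Pa, q̄ = 0.0051 kg/kg → 0.0051 × 7000 / 9.8 = 3.64 mm
Layer 800–550 hPa: Δp = 250 hPa = 25000 Pa, q̄ = 0.0036 kg/kg → 0.0036 × 25000 / 9.8 = 9.18 mm
Layer 550–250 hPa: Δp = 300 hPa = 30000 Pa, q̄ = 0.0014 kg/kg → 0.0014 × 30000 / 9.8 = 4.29 mm
PW = 12.43 + 3.64 + 9.18 + 4.29 = 29.54 ≈ 29.5 mm.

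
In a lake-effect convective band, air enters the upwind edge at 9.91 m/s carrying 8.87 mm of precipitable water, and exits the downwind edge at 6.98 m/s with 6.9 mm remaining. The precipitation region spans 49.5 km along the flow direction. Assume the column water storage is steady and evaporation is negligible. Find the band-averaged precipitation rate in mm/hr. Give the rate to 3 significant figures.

R ≈ 2.89 mm/hr

Column moisture flux per unit crosswind length is F = V × PW.
Inflow: F_in = 9.91 × 8.87 = 87.9017 mm·m/s
Outflow: F_out = 6.98 × 6.9 = 48.162 mm·m/s
Steady-state rate R = (F_in − F_out)/L = (87.9017 − 48.162) / 49500 m = 8.028e-04 mm/s.
R = 8.028e-04 × 3600 = 2.89 mm/hr.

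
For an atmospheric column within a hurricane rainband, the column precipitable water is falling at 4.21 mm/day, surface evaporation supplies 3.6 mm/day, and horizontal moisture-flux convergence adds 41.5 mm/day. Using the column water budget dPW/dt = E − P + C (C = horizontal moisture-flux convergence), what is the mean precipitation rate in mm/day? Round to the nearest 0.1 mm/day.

P ≈ 49.3 mm/day

dPW/dt = -4.21 mm/day.
P = E + C − dPW/dt = 3.6 + (41.5) − (-4.21) = 49.3 mm/day.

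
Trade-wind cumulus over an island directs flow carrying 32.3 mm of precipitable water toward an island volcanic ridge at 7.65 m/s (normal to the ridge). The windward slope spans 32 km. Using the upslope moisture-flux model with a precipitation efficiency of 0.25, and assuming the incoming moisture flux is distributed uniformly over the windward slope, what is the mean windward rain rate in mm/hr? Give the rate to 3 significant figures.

Incoming column moisture flux per unit ridge length: F = V × PW = 7.65 × 32.3 = 247.095 mm·m/s.
Spread over the 32 km slope with efficiency ε = 0.25: R = ε·F/W = 0.25 × 247.095 / 32000 m = 1.930e-03 mm/s.
R = 1.930e-03 × 3600 = 6.95 mm/hr.

R ≈ 6.95 mm/hr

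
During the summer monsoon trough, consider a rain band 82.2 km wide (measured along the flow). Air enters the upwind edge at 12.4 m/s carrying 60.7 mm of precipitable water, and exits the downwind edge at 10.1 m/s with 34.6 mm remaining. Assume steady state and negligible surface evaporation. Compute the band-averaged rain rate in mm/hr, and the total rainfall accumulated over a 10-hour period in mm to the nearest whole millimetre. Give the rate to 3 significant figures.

R ≈ 17.7 mm/hr; total ≈ 177 mm

Column moisture flux per unit crosswind length is F = V × PW.
Inflow: F_in = 12.4 × 60.7 = 752.68 mm·m/s
Outflow: F_out = 10.1 × 34.6 = 349.46 mm·m/s
Steady-state rate R = (F_in − F_out)/L = (752.68 − 349.46) / 82200 m = 4.905e-03 mm/s.
R = 4.905e-03 × 3600 = 17.7 mm/hr.
Over 10 h: total = 17.7 × 10 = 177 mm.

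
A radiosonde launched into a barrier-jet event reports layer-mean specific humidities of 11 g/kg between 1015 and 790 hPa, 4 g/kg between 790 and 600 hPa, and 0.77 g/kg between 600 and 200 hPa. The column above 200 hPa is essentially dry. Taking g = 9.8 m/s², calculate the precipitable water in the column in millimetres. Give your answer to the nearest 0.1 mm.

Precipitable water is the column-integrated vapour mass per unit area: PW = (1/g) Σ q̄ Δp, with q in kg/kg and Δp in Pa (1 kg/m² of water = 1 mm).
Layer 1015–790 hPa: Δp = 225 hPa = 22500 Pa, q̄ = 0.011 kg/kg → 0.011 × 22500 / 9.8 = 25.26 mm
Layer 790–600 hPa: Δp = 190 hPa = 19000 Pa, q̄ = 0.004 kg/kg → 0.004 × 19000 / 9.8 = 7.76 mm
Layer 600–200 hPa: Δp = 400 hPa = 40000 Pa, q̄ = 0.00077 kg/kg → 0.00077 × 40000 / 9.8 = 3.14 mm
PW = 25.26 + 7.76 + 3.14 = 36.16 ≈ 36.2 mm.

PW ≈ 36.2 mm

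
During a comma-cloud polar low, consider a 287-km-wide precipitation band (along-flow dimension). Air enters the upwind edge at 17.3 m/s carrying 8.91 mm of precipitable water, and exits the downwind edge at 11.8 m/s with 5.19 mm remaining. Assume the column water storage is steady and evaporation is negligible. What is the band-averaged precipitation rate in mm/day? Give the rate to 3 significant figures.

R ≈ 28.0 mm/day

Column moisture flux per unit crosswind length is F = V × PW.
Inflow: F_in = 17.3 × 8.91 = 154.143 mm·m/s
Outflow: F_out = 11.8 × 5.19 = 61.242 mm·m/s
Steady-state rate R = (F_in − F_out)/L = (154.143 − 61.242) / 287000 m = 3.237e-04 mm/s.
R = 3.237e-04 × 3600 × 24 = 28.0 mm/day.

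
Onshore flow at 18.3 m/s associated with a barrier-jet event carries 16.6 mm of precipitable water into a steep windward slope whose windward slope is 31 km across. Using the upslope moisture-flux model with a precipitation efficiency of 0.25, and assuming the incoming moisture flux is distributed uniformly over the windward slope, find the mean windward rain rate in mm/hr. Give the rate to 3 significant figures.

R ≈ 8.82 mm/hr

Incoming column moisture flux per unit ridge length: F = V × PW = 18.3 × 16.6 = 303.78 mm·m/s.
Spread over the 31 km slope with efficiency ε = 0.25: R = ε·F/W = 0.25 × 303.78 / 31000 m = 2.450e-03 mm/s.
R = 2.450e-03 × 3600 = 8.82 mm/hr.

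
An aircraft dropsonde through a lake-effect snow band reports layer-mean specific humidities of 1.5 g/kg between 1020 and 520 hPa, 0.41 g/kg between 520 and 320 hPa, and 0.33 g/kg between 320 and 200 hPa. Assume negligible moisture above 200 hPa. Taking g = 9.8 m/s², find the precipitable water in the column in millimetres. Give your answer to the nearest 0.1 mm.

Precipitable water is the column-integrated vapour mass per unit area: PW = (1/g) Σ q̄ Δp, with q in kg/kg and Δp in Pa (1 kg/m² of water = 1 mm).
Layer 1020–520 hPa: Δp = 500 hPa = 50000 Pa, q̄ = 0.0015 kg/kg → 0.0015 × 50000 / 9.8 = 7.65 mm
Layer 520–320 hPa: Δp = 200 hPa = 20000 Pa, q̄ = 0.00041 kg/kg → 0.00041 × 20000 / 9.8 = 0.84 mm
Layer 320–200 hPa: Δp = 120 hPa = 12000 Pa, q̄ = 0.00033 kg/kg → 0.00033 × 12000 / 9.8 = 0.40 mm
PW = 7.65 + 0.84 + 0.40 = 8.89 ≈ 8.9 mm.

PW ≈ 8.9 mm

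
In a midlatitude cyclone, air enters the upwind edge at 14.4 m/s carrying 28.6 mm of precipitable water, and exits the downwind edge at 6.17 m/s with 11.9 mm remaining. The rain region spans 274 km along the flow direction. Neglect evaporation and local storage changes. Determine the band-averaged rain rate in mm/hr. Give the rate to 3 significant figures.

Column moisture flux per unit crosswind length is F = V × PW.
Inflow: F_in = 14.4 × 28.6 = 411.84 mm·m/s
Outflow: F_out = 6.17 × 11.9 = 73.423 mm·m/s
Steady-state rate R = (F_in − F_out)/L = (411.84 − 73.423) / 274000 m = 1.235e-03 mm/s.
R = 1.235e-03 × 3600 = 4.45 mm/hr.

R ≈ 4.45 mm/hr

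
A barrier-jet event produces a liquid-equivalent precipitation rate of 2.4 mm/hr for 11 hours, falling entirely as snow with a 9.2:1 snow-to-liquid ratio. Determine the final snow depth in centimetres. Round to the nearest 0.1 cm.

snow depth ≈ 24.3 cm

Liquid-equivalent depth = 2.4 × 11 = 26.4 mm.
Snow depth = 26.4 mm × 9.2 = 242.88 mm = 24.3 cm.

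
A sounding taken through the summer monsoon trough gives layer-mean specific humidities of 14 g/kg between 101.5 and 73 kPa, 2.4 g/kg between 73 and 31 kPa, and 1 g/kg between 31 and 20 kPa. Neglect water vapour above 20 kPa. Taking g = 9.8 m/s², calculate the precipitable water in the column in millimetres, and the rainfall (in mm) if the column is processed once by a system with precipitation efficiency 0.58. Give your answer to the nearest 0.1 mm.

Precipitable water is the column-integrated vapour mass per unit area: PW = (1/g) Σ q̄ Δp, with q in kg/kg and Δp in Pa (1 kg/m² of water = 1 mm).
Layer 101.5–73 kPa: Δp = 285 hPa = 28500 Pa, q̄ = 0.014 kg/kg → 0.014 × 28500 / 9.8 = 40.71 mm
Layer 73–31 kPa: Δp = 420 hPa = 42000 Pa, q̄ = 0.0024 kg/kg → 0.0024 × 42000 / 9.8 = 10.29 mm
Layer 31–20 kPa: Δp = 110 hPa = 11000 Pa, q̄ = 0.001 kg/kg → 0.001 × 11000 / 9.8 = 1.12 mm
PW = 40.71 + 10.29 + 1.12 = 52.12 ≈ 52.1 mm.
Rainfall = ε × PW = 0.58 × 52.1 = 30.2 mm.

PW ≈ 52.1 mm; rainfall ≈ 30.2 mm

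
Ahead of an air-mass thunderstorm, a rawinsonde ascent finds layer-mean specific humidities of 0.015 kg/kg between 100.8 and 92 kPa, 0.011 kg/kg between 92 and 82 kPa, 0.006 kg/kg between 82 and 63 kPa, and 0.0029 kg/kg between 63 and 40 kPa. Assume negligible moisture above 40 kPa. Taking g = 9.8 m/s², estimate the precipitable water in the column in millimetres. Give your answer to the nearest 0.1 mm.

PW ≈ 43.1 mm

Precipitable water is the column-integrated vapour mass per unit area: PW = (1/g) Σ q̄ Δp, with q in kg/kg and Δp in Pa (1 kg/m² of water = 1 mm).
Layer 100.8–92 kPa: Δp = 88 hPa = 8800 Pa, q̄ = 0.015 kg/kg → 0.015 × 8800 / 9.8 = 13.47 mm
Layer 92–82 kPa: Δp = 100 hPa = 10000 Pa, q̄ = 0.011 kg/kg → 0.011 × 10000 / 9.8 = 11.22 mm
Layer 82–63 kPa: Δp = 190 hPa = 19000 Pa, q̄ = 0.006 kg/kg → 0.006 × 19000 / 9.8 = 11.63 mm
Layer 63–40 kPa: Δp = 230 hPa = 23000 Pa, q̄ = 0.0029 kg/kg → 0.0029 × 23000 / 9.8 = 6.81 mm
PW = 13.47 + 11.22 + 11.63 + 6.81 = 43.13 ≈ 43.1 mm.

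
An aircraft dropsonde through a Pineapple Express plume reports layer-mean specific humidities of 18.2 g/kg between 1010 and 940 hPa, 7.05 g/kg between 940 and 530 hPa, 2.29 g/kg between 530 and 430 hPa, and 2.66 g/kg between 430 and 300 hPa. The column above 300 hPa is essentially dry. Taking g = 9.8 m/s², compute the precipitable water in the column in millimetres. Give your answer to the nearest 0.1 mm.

PW ≈ 48.4 mm

Precipitable water is the column-integrated vapour mass per unit area: PW = (1/g) Σ q̄ Δp, with q in kg/kg and Δp in Pa (1 kg/m² of water = 1 mm).
Layer 1010–940 hPa: Δp = 70 hPa = 7000 Pa, q̄ = 0.0182 kg/kg → 0.0182 × 7000 / 9.8 = 13.00 mm
Layer 940–530 hPa: Δp = 410 hPa = 41000 Pa, q̄ = 0.00705 kg/kg → 0.00705 × 41000 / 9.8 = 29.49 mm
Layer 530–430 hPa: Δp = 100 hPa = 10000 Pa, q̄ = 0.00229 kg/kg → 0.00229 × 10000 / 9.8 = 2.34 mm
Layer 430–300 hPa: Δp = 130 hPa = 13000 Pa, q̄ = 0.00266 kg/kg → 0.00266 × 13000 / 9.8 = 3.53 mm
PW = 13.00 + 29.49 + 2.34 + 3.53 = 48.36 ≈ 48.4 mm.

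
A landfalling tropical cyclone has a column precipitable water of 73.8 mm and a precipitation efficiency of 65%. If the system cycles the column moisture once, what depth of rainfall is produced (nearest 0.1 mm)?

Rainfall = ε × PW = 0.65 × 73.8 = 48.0 mm.

rainfall ≈ 48.0 mm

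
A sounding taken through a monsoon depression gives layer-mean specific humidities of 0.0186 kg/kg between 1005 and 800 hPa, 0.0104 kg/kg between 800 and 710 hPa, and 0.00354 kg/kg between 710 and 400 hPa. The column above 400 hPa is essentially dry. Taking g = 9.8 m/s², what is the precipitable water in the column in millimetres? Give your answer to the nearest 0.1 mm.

PW ≈ 59.7 mm

Precipitable water is the column-integrated vapour mass per unit area: PW = (1/g) Σ q̄ Δp, with q in kg/kg and Δp in Pa (1 kg/m² of water = 1 mm).
Layer 1005–800 hPa: Δp = 205 hPa = 20500 Pa, q̄ = 0.0186 kg/kg → 0.0186 × 20500 / 9.8 = 38.91 mm
Layer 800–710 hPa: Δp = 90 hPa = 9000 Pa, q̄ = 0.0104 kg/kg → 0.0104 × 9000 / 9.8 = 9.55 mm
Layer 710–400 hPa: Δp = 310 hPa = 31000 Pa, q̄ = 0.00354 kg/kg → 0.00354 × 31000 / 9.8 = 11.20 mm
PW = 38.91 + 9.55 + 11.20 = 59.66 ≈ 59.7 mm.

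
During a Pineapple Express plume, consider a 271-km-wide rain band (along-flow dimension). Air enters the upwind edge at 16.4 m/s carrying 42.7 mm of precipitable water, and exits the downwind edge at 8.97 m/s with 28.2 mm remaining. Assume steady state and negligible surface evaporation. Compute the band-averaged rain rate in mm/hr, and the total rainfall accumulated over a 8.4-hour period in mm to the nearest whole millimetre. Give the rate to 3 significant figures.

R ≈ 5.94 mm/hr; total ≈ 50 mm

Column moisture flux per unit crosswind length is F = V × PW.
Inflow: F_in = 16.4 × 42.7 = 700.28 mm·m/s
Outflow: F_out = 8.97 × 28.2 = 252.954 mm·m/s
Steady-state rate R = (F_in − F_out)/L = (700.28 − 252.954) / 271000 m = 1.651e-03 mm/s.
R = 1.651e-03 × 3600 = 5.94 mm/hr.
Over 8.4 h: total = 5.94 × 8.4 = 49.896 ≈ 50 mm.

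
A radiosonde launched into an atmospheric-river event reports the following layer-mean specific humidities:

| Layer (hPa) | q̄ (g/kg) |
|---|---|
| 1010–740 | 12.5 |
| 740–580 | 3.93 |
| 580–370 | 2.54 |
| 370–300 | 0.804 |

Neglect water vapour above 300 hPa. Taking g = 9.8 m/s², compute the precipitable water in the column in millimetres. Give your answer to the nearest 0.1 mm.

Precipitable water is the column-integrated vapour mass per unit area: PW = (1/g) Σ q̄ Δp, with q in kg/kg and Δp in Pa (1 kg/m² of water = 1 mm).
Layer 1010–740 hPa: Δp = 270 hPa = 27000 Pa, q̄ = 0.0125 kg/kg → 0.0125 × 27000 / 9.8 = 34.44 mm
Layer 740–580 hPa: Δp = 160 hPa = 16000 Pa, q̄ = 0.00393 kg/kg → 0.00393 × 16000 / 9.8 = 6.42 mm
Layer 580–370 hPa: Δp = 210 hPa = 21000 Pa, q̄ = 0.00254 kg/kg → 0.00254 × 21000 / 9.8 = 5.44 mm
Layer 370–300 hPa: Δp = 70 hPa = 7000 Pa, q̄ = 0.000804 kg/kg → 0.000804 × 7000 / 9.8 = 0.57 mm
PW = 34.44 + 6.42 + 5.44 + 0.57 = 46.87 ≈ 46.9 mm.

PW ≈ 46.9 mm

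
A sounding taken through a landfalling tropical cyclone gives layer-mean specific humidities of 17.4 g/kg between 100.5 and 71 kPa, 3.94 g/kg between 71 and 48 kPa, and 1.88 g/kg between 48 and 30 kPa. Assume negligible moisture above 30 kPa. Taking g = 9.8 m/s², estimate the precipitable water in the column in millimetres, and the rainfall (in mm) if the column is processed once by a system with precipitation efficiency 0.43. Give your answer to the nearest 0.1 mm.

Precipitable water is the column-integrated vapour mass per unit area: PW = (1/g) Σ q̄ Δp, with q in kg/kg and Δp in Pa (1 kg/m² of water = 1 mm).
Layer 100.5–71 kPa: Δp = 295 hPa = 29500 Pa, q̄ = 0.0174 kg/kg → 0.0174 × 29500 / 9.8 = 52.38 mm
Layer 71–48 kPa: Δp = 230 hPa = 23000 Pa, q̄ = 0.00394 kg/kg → 0.00394 × 23000 / 9.8 = 9.25 mm
Layer 48–30 kPa: Δp = 180 hPa = 18000 Pa, q̄ = 0.00188 kg/kg → 0.00188 × 18000 / 9.8 = 3.45 mm
PW = 52.38 + 9.25 + 3.45 = 65.08 ≈ 65.1 mm.
Rainfall = ε × PW = 0.43 × 65.1 = 28.0 mm.

PW ≈ 65.1 mm; rainfall ≈ 28.0 mm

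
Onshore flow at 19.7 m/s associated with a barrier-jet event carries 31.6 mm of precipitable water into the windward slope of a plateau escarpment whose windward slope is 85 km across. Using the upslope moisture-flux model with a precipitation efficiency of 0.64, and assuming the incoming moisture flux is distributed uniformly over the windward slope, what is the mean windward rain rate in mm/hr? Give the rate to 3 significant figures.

R ≈ 16.9 mm/hr

Incoming column moisture flux per unit ridge length: F = V × PW = 19.7 × 31.6 = 622.52 mm·m/s.
Spread over the 85 km slope with efficiency ε = 0.64: R = ε·F/W = 0.64 × 622.52 / 85000 m = 4.687e-03 mm/s.
R = 4.687e-03 × 3600 = 16.9 mm/hr.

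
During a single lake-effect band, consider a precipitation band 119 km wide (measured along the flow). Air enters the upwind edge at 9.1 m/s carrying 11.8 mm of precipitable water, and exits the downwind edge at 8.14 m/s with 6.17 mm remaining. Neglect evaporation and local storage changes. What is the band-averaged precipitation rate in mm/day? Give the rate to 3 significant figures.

Column moisture flux per unit crosswind length is F = V × PW.
Inflow: F_in = 9.1 × 11.8 = 107.38 mm·m/s
Outflow: F_out = 8.14 × 6.17 = 50.2238 mm·m/s
Steady-state rate R = (F_in − F_out)/L = (107.38 − 50.2238) / 119000 m = 4.803e-04 mm/s.
R = 4.803e-04 × 3600 × 24 = 41.5 mm/day.

R ≈ 41.5 mm/day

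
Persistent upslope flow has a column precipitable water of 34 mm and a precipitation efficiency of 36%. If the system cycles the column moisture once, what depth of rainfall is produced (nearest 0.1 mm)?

rainfall ≈ 12.2 mm

Rainfall = ε × PW = 0.36 × 34 = 12.2 mm.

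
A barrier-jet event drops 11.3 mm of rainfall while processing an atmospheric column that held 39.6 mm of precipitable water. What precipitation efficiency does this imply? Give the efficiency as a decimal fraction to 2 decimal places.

ε = rainfall / PW = 11.3 / 39.6 = 0.29.

ε ≈ 0.29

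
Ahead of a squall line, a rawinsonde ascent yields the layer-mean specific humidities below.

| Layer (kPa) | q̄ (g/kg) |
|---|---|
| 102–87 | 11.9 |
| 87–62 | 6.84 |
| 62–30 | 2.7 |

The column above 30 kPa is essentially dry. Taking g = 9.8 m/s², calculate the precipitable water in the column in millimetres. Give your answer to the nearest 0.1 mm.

PW ≈ 44.5 mm

Precipitable water is the column-integrated vapour mass per unit area: PW = (1/g) Σ q̄ Δp, with q in kg/kg and Δp in Pa (1 kg/m² of water = 1 mm).
Layer 102–87 kPa: Δp = 150 hPa = 15000 Pa, q̄ = 0.0119 kg/kg → 0.0119 × 15000 / 9.8 = 18.21 mm
Layer 87–62 kPa: Δp = 250 hPa = 25000 Pa, q̄ = 0.00684 kg/kg → 0.00684 × 25000 / 9.8 = 17.45 mm
Layer 62–30 kPa: Δp = 320 hPa = 32000 Pa, q̄ = 0.0027 kg/kg → 0.0027 × 32000 / 9.8 = 8.82 mm
PW = 18.21 + 17.45 + 8.82 = 44.48 ≈ 44.5 mm.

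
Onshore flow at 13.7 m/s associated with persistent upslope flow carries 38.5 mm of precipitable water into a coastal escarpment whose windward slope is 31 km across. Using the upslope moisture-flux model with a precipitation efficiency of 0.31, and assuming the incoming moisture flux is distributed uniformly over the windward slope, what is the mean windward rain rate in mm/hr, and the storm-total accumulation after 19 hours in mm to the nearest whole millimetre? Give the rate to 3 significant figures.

Incoming column moisture flux per unit ridge length: F = V × PW = 13.7 × 38.5 = 527.45 mm·m/s.
Spread over the 31 km slope with efficiency ε = 0.31: R = ε·F/W = 0.31 × 527.45 / 31000 m = 5.274e-03 mm/s.
R = 5.274e-03 × 3600 = 19.0 mm/hr.
Over 19 h: total = 19.0 × 19 = 361 mm.

R ≈ 19.0 mm/hr; total ≈ 361 mm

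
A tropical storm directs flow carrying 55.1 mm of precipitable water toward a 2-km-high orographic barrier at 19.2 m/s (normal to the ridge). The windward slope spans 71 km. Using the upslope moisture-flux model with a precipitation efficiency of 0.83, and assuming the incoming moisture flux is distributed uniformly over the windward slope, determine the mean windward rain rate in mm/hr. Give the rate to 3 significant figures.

R ≈ 44.5 mm/hr

Incoming column moisture flux per unit ridge length: F = V × PW = 19.2 × 55.1 = 1057.92 mm·m/s.
Spread over the 71 km slope with efficiency ε = 0.83: R = ε·F/W = 0.83 × 1057.92 / 71000 m = 1.237e-02 mm/s.
R = 1.237e-02 × 3600 = 44.5 mm/hr.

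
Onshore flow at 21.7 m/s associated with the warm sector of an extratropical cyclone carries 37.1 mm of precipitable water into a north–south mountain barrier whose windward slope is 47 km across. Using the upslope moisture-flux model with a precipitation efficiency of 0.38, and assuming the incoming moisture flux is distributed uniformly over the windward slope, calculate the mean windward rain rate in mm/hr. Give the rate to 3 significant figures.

R ≈ 23.4 mm/hr

Incoming column moisture flux per unit ridge length: F = V × PW = 21.7 × 37.1 = 805.07 mm·m/s.
Spread over the 47 km slope with efficiency ε = 0.38: R = ε·F/W = 0.38 × 805.07 / 47000 m = 6.509e-03 mm/s.
R = 6.509e-03 × 3600 = 23.4 mm/hr.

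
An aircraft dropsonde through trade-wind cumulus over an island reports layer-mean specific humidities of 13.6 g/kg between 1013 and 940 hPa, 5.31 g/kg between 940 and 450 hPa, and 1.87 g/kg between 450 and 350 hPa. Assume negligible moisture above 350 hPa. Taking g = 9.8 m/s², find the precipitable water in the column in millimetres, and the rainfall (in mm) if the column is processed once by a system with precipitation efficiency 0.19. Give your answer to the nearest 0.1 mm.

PW ≈ 38.6 mm; rainfall ≈ 7.3 mm

Precipitable water is the column-integrated vapour mass per unit area: PW = (1/g) Σ q̄ Δp, with q in kg/kg and Δp in Pa (1 kg/m² of water = 1 mm).
Layer 1013–940 hPa: Δp = 73 hPa = 7300 Pa, q̄ = 0.0136 kg/kg → 0.0136 × 7300 / 9.8 = 10.13 mm
Layer 940–450 hPa: Δp = 490 hPa = 49000 Pa, q̄ = 0.00531 kg/kg → 0.00531 × 49000 / 9.8 = 26.55 mm
Layer 450–350 hPa: Δp = 100 hPa = 10000 Pa, q̄ = 0.00187 kg/kg → 0.00187 × 10000 / 9.8 = 1.91 mm
PW = 10.13 + 26.55 + 1.91 = 38.59 ≈ 38.6 mm.
Rainfall = ε × PW = 0.19 × 38.6 = 7.3 mm.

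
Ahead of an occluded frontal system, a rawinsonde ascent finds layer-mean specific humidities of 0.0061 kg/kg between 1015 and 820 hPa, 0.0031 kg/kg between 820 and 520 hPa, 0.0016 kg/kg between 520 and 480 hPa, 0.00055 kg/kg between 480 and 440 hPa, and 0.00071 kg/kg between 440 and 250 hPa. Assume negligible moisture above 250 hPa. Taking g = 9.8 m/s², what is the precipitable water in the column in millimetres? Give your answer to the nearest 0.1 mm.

Precipitable water is the column-integrated vapour mass per unit area: PW = (1/g) Σ q̄ Δp, with q in kg/kg and Δp in Pa (1 kg/m² of water = 1 mm).
Layer 1015–820 hPa: Δp = 195 hPa = 19500 Pa, q̄ = 0.0061 kg/kg → 0.0061 × 19500 / 9.8 = 12.14 mm
Layer 820–520 hPa: Δp = 300 hPa = 30000 Pa, q̄ = 0.0031 kg/kg → 0.0031 × 30000 / 9.8 = 9.49 mm
Layer 520–480 hPa: Δp = 40 hPa = 4000 Pa, q̄ = 0.0016 kg/kg → 0.0016 × 4000 / 9.8 = 0.65 mm
Layer 480–440 hPa: Δp = 40 hPa = 4000 Pa, q̄ = 0.00055 kg/kg → 0.00055 × 4000 / 9.8 = 0.22 mm
Layer 440–250 hPa: Δp = 190 hPa = 19000 Pa, q̄ = 0.00071 kg/kg → 0.00071 × 19000 / 9.8 = 1.38 mm
PW = 12.14 + 9.49 + 0.65 + 0.22 + 1.38 = 23.88 ≈ 23.9 mm.

PW ≈ 23.9 mm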